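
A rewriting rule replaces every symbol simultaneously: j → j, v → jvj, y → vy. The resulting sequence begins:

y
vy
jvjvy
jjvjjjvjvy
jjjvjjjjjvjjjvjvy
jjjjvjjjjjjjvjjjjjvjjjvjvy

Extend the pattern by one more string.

φ(jjjjvjjjjjjjvjjjjjvjjjvjvy) expands symbol-by-symbol to j j j j jvj j j j j j j j jvj j j j j j jvj j j j jvj j jvj vy; joining the 26 pieces gives the next term.

jjjjjvjjjjjjjjjvjjjjjjjvjjjjjvjjjvjvy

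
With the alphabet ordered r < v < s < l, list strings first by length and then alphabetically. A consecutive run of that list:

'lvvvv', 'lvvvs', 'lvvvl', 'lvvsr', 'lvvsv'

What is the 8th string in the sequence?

Continuing the enumeration 3 steps past lvvsv: lvvsv → lvvss → lvvsl → (answer).

lvvlr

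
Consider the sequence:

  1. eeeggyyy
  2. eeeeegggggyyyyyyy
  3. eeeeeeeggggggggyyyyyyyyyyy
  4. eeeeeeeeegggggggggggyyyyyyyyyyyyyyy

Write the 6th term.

eeeeeeeeeeeeegggggggggggggggggyyyyyyyyyyyyyyyyyyyyyyy

Reading off run lengths: e runs 3, 5, 7, 9; g runs 2, 5, 8, 11; y runs 3, 7, 11, 15 — each is linear in n (n = 1, 2, …).
For term 6, n = 6, so the run lengths are 13, 17, 23.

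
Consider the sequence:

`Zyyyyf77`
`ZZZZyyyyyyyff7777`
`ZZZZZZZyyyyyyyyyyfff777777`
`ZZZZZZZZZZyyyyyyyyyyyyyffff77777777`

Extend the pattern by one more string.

Reading off run lengths: Z runs 1, 4, 7, 10; y runs 4, 7, 10, 13; f runs 1, 2, 3, 4; 7 runs 2, 4, 6, 8 — each is linear in n (n = 1, 2, …).
Setting n = 5 gives 13, 16, 5, 10 characters in each block.

ZZZZZZZZZZZZZyyyyyyyyyyyyyyyyfffff7777777777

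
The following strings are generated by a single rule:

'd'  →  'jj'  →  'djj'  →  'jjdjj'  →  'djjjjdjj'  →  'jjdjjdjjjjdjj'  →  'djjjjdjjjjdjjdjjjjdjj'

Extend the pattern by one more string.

jjdjjdjjjjdjjdjjjjdjjjjdjjdjjjjdjj

From term 3 onward, concatenate the second-to-last term with the last: d·jj = djj, jj·djj = jjdjj, …
So term 8 is jjdjjdjjjjdjj·djjjjdjjjjdjjdjjjjdjj.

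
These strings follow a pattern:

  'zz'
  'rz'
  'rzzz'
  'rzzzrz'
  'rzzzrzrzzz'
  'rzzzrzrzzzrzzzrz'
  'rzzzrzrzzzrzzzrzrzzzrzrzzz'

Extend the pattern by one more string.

Each term (from the third on) is the previous term followed by the one before it: term 3 = rz·zz = rzzz.
So term 8 is rzzzrzrzzzrzzzrzrzzzrzrzzz·rzzzrzrzzzrzzzrz.

rzzzrzrzzzrzzzrzrzzzrzrzzzrzzzrzrzzzrzzzrz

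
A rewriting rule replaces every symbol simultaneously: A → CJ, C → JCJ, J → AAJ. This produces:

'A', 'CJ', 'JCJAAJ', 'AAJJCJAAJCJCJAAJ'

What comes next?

CJCJAAJAAJJCJAAJCJCJAAJJCJAAJJCJAAJCJCJAAJ

Replace each of the 16 characters of AAJJCJAAJCJCJAAJ in place — CJ CJ AAJ AAJ JCJ AAJ CJ CJ AAJ JCJ AAJ JCJ AAJ CJ CJ AAJ — and concatenate.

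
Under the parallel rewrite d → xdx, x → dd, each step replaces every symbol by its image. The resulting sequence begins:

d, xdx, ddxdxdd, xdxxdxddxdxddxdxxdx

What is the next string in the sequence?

φ(xdxxdxddxdxddxdxxdx) expands symbol-by-symbol to dd xdx dd dd xdx dd xdx xdx dd xdx dd xdx xdx dd xdx dd dd xdx dd; joining the 19 pieces gives the next term.

ddxdxddddxdxddxdxxdxddxdxddxdxxdxddxdxddddxdxdd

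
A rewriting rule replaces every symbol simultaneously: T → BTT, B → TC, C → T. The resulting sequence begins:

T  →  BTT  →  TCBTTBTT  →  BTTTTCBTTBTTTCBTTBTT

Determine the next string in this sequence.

TCBTTBTTBTTBTTTTCBTTBTTTCBTTBTTBTTTTCBTTBTTTCBTTBTT

Replace each of the 20 characters of BTTTTCBTTBTTTCBTTBTT in place — TC BTT BTT BTT BTT T TC BTT BTT TC BTT BTT BTT T TC BTT BTT TC BTT BTT — and concatenate.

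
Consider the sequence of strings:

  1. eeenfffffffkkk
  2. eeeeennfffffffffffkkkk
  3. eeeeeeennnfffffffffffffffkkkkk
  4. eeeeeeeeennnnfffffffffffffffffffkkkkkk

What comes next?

eeeeeeeeeeennnnnfffffffffffffffffffffffkkkkkkk

Each string has the form e^{2n+1} n^{n} f^{4n+3} k^{n+2} (n = 1, 2, …).
Setting n = 5 gives 11, 5, 23, 7 characters in each block.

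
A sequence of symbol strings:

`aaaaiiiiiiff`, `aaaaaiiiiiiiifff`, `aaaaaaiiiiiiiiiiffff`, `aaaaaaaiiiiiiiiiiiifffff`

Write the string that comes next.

aaaaaaaaiiiiiiiiiiiiiiffffff

Each string has the form a^{n+2} i^{2n+2} f^{n}, where the shown terms are n = 2, 3, 4, 5.
Setting n = 6 gives 8, 14, 6 characters in each block.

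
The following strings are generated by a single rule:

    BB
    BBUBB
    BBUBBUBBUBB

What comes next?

Each string is two copies of the previous one joined by 'U'.
Doubling BBUBBUBBUBB with 'U' between the halves:

BBUBBUBBUBBUBBUBBUBBUBB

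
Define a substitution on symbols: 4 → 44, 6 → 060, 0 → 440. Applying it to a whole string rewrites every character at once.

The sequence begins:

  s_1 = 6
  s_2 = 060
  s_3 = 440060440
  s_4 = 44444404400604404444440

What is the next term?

Applying the rule to each of the 23 symbols of 44444404400604404444440 gives the pieces 44 44 44 44 44 44 440 44 44 440 440 060 440 44 44 440 44 44 44 44 44 44 440, which concatenate to the answer.

44444444444444044444404400604404444440444444444444440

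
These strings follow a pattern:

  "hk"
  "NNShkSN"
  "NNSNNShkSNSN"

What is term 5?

NNSNNSNNSNNShkSNSNSNSN

s(k+1) = NNS·s(k)·SN, so each term gains NNS as a prefix and SN as a suffix.
From NNSNNShkSNSN, 2 further steps: NNSNNShkSNSN → NNSNNSNNShkSNSNSN → (answer).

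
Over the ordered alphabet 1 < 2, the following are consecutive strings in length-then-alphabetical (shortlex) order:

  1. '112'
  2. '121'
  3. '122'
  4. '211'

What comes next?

The successor of 211 increments the rightmost position that isn't already 2 and resets every position after it to 1.

212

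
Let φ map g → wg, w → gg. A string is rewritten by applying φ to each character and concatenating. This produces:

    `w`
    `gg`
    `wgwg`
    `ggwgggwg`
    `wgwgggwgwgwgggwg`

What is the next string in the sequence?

Rewriting the 16 symbols of wgwgggwgwgwgggwg one by one yields gg wg gg wg wg wg gg wg gg wg gg wg wg wg gg wg; concatenated:

ggwgggwgwgwgggwgggwgggwgwgwgggwg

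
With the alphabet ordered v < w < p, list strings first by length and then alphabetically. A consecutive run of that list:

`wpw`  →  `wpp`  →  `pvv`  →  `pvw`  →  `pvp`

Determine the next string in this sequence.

pwv

The successor of pvp increments the rightmost position that isn't already p and resets every position after it to v.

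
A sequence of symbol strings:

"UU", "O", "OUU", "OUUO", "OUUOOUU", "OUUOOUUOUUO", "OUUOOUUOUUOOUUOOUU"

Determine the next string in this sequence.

OUUOOUUOUUOOUUOOUUOUUOOUUOUUO

This is a Fibonacci-style word recurrence s(k) = s(k−1)·s(k−2): e.g. O·UU = OUU.
Continuing: OUUOOUUOUUOOUUOOUU · OUUOOUUOUUO gives term 8.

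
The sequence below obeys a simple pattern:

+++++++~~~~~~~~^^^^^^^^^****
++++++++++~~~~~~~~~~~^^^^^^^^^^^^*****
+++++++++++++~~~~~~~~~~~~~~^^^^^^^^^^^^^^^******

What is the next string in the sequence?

++++++++++++++++~~~~~~~~~~~~~~~~~^^^^^^^^^^^^^^^^^^*******

Term n consists of 3n+1 +'s, followed by 3n+2 ~'s, followed by 3n+3 ^'s, followed by n+2 *'s, where the shown terms are n = 2, 3, 4.
For the next term, n = 5, so the run lengths are 16, 17, 18, 7.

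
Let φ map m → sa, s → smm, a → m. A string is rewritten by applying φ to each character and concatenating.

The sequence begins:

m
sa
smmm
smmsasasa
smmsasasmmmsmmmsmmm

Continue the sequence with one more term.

φ(smmsasasmmmsmmmsmmm) expands symbol-by-symbol to smm sa sa smm m smm m smm sa sa sa smm sa sa sa smm sa sa sa; joining the 19 pieces gives the next term.

smmsasasmmmsmmmsmmsasasasmmsasasasmmsasasa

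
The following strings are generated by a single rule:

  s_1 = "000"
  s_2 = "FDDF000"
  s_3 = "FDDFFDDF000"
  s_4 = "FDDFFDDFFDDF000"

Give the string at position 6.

The strings grow by a fixed prefix FDDF each time.
From FDDFFDDFFDDF000, 2 further steps: FDDFFDDFFDDF000 → FDDFFDDFFDDFFDDF000 → (answer).

FDDFFDDFFDDFFDDFFDDF000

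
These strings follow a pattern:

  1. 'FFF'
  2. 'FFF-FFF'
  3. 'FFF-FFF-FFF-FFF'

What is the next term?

FFF-FFF-FFF-FFF-FFF-FFF-FFF-FFF

s(k+1) = s(k)·-·s(k) — each term doubles the last with '-' between the halves.
One more doubling of FFF-FFF-FFF-FFF gives the answer.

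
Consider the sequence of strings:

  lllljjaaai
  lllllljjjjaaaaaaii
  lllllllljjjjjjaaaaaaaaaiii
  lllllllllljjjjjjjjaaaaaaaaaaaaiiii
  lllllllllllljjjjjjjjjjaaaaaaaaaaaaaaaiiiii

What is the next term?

Each string has the form l^{2n+2} j^{2n} a^{3n} i^{n} (n = 1, 2, …).
For the next term, n = 6, so the run lengths are 14, 12, 18, 6.

lllllllllllllljjjjjjjjjjjjaaaaaaaaaaaaaaaaaaiiiiii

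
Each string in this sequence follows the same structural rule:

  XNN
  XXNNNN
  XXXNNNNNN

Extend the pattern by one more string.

Term n consists of n X's, followed by 2n N's (n = 1, 2, …).
At n = 4 the blocks have lengths 4, 8.

XXXXNNNNNNNN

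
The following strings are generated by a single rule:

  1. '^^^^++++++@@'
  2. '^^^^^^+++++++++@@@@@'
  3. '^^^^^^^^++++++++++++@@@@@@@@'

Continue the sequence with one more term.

^^^^^^^^^^+++++++++++++++@@@@@@@@@@@

Term n consists of 2n+2 ^'s, followed by 3n+3 +'s, followed by 3n-1 @'s (n = 1, 2, …).
For the next term, n = 4, so the run lengths are 10, 15, 11.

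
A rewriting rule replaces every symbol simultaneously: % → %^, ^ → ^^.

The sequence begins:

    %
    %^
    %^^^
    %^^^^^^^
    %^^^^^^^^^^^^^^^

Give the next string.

%^^^^^^^^^^^^^^^^^^^^^^^^^^^^^^^

Replace each of the 16 characters of %^^^^^^^^^^^^^^^ in place — %^ ^^ ^^ ^^ ^^ ^^ ^^ ^^ ^^ ^^ ^^ ^^ ^^ ^^ ^^ ^^ — and concatenate.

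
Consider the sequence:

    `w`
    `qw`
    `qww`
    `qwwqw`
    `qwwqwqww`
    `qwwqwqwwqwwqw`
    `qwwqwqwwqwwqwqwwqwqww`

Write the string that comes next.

qwwqwqwwqwwqwqwwqwqwwqwwqwqwwqwwqw

Each term (from the third on) is the previous term followed by the one before it: term 3 = qw·w = qww.
The next term joins qwwqwqwwqwwqwqwwqwqww and qwwqwqwwqwwqw.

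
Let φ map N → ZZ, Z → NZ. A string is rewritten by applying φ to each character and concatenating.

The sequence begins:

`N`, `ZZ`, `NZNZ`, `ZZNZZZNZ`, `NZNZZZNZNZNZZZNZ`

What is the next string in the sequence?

Applying the rule to each of the 16 symbols of NZNZZZNZNZNZZZNZ gives the pieces ZZ NZ ZZ NZ NZ NZ ZZ NZ ZZ NZ ZZ NZ NZ NZ ZZ NZ, which concatenate to the answer.

ZZNZZZNZNZNZZZNZZZNZZZNZNZNZZZNZ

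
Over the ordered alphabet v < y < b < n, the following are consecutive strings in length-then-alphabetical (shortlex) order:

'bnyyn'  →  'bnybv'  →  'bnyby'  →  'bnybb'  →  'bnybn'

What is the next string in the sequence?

bnynv

Treat bnybn as a base-4 numeral over the given alphabet and add one, carrying through any trailing n's.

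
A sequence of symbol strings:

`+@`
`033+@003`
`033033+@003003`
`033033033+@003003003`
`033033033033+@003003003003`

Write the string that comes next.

Each term wraps the previous one in 033 on the left and 003 on the right.
Applying this once more to 033033033033+@003003003003:

033033033033033+@003003003003003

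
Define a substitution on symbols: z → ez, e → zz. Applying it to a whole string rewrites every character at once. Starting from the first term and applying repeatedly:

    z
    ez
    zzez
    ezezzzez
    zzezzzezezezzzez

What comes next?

Applying the rule to each of the 16 symbols of zzezzzezezezzzez gives the pieces ez ez zz ez ez ez zz ez zz ez zz ez ez ez zz ez, which concatenate to the answer.

ezezzzezezezzzezzzezzzezezezzzez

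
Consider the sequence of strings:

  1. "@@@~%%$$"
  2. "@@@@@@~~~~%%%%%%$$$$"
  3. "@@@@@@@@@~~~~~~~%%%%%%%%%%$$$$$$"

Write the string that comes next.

The n-th term is 3n @'s then 3n-2 ~'s then 4n-2 %'s then 2n $'s (n = 1, 2, …).
Setting n = 4 gives 12, 10, 14, 8 characters in each block.

@@@@@@@@@@@@~~~~~~~~~~%%%%%%%%%%%%%%$$$$$$$$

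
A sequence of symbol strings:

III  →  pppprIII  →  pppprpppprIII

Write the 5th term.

pppprpppprpppprpppprIII

Each term is the previous one with ppppr prepended.
From pppprpppprIII, 2 further steps: pppprpppprIII → pppprpppprpppprIII → (answer).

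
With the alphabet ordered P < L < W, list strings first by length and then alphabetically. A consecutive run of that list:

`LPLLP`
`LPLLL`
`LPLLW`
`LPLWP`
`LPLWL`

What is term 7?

Continuing the enumeration 2 steps past LPLWL: LPLWL → LPLWW → (answer).

LPWPP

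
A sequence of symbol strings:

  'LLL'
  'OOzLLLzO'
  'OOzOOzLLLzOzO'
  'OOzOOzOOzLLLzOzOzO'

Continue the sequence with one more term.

OOzOOzOOzOOzLLLzOzOzOzO

s(k+1) = OOz·s(k)·zO, so each term gains OOz as a prefix and zO as a suffix.
So the next term is OOz·OOzOOzOOzLLLzOzOzO·zO.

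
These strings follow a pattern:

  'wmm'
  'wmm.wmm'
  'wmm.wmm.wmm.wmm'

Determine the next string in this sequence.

s(k+1) = s(k)·.·s(k) — each term doubles the last with '.' between the halves.
One more doubling of wmm.wmm.wmm.wmm gives the answer.

wmm.wmm.wmm.wmm.wmm.wmm.wmm.wmm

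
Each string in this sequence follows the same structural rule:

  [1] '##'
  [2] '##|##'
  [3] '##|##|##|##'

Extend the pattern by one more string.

Each string is two copies of the previous one joined by '|'.
One more doubling of ##|##|##|## gives the answer.

##|##|##|##|##|##|##|##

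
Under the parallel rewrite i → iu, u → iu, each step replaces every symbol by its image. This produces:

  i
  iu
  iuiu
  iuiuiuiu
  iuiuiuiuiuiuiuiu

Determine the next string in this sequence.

iuiuiuiuiuiuiuiuiuiuiuiuiuiuiuiu

Applying the rule to each of the 16 symbols of iuiuiuiuiuiuiuiu gives the pieces iu iu iu iu iu iu iu iu iu iu iu iu iu iu iu iu, which concatenate to the answer.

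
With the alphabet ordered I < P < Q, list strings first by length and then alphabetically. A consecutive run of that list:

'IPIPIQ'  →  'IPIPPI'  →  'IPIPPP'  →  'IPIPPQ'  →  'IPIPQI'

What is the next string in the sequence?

Find the rightmost character of IPIPQI below Q, bump it to the next letter, and reset everything to its right to I.

IPIPQP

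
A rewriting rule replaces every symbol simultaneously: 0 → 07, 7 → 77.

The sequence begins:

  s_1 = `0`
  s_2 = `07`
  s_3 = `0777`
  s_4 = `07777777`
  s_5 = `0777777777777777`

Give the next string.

07777777777777777777777777777777

Replace each of the 16 characters of 0777777777777777 in place — 07 77 77 77 77 77 77 77 77 77 77 77 77 77 77 77 — and concatenate.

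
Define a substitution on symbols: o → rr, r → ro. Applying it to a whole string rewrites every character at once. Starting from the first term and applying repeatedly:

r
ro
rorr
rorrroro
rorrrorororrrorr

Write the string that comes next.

rorrrorororrrorrrorrrorororrroro

Applying the rule to each of the 16 symbols of rorrrorororrrorr gives the pieces ro rr ro ro ro rr ro rr ro rr ro ro ro rr ro ro, which concatenate to the answer.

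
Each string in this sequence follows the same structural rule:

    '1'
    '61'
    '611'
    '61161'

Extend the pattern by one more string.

61161611

Each term (from the third on) is the previous term followed by the one before it: term 3 = 61·1 = 611.
So term 5 is 61161·611.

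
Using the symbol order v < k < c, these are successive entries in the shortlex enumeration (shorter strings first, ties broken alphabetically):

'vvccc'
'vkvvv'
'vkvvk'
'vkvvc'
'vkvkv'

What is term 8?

Continuing the enumeration 3 steps past vkvkv: vkvkv → vkvkk → vkvkc → (answer).

vkvcv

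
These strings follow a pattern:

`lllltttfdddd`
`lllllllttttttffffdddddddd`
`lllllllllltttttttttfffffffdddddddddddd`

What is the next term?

Each string has the form l^{3n+1} t^{3n} f^{3n-2} d^{4n} (n = 1, 2, …).
For the next term, n = 4, so the run lengths are 13, 12, 10, 16.

lllllllllllllttttttttttttffffffffffdddddddddddddddd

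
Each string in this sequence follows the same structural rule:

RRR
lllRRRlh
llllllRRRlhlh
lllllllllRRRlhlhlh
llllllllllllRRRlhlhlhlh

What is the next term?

lllllllllllllllRRRlhlhlhlhlh

Every step adds lll to the front and lh to the end of the previous string.
So the next term is lll·llllllllllllRRRlhlhlhlh·lh.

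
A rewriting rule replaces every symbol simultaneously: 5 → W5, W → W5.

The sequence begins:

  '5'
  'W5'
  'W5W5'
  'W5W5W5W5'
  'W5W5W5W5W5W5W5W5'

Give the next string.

Rewriting the 16 symbols of W5W5W5W5W5W5W5W5 one by one yields W5 W5 W5 W5 W5 W5 W5 W5 W5 W5 W5 W5 W5 W5 W5 W5; concatenated:

W5W5W5W5W5W5W5W5W5W5W5W5W5W5W5W5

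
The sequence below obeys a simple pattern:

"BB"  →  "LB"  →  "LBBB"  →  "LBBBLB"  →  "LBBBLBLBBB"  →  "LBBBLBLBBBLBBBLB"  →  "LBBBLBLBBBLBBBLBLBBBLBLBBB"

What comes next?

From term 3 onward, concatenate the last term with the second-to-last: LB·BB = LBBB, LBBB·LB = LBBBLB, …
So term 8 is LBBBLBLBBBLBBBLBLBBBLBLBBB·LBBBLBLBBBLBBBLB.

LBBBLBLBBBLBBBLBLBBBLBLBBBLBBBLBLBBBLBBBLB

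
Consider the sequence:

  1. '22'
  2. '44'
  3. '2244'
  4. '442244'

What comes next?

2244442244

From term 3 onward, concatenate the second-to-last term with the last: 22·44 = 2244, 44·2244 = 442244, …
The next term joins 2244 and 442244.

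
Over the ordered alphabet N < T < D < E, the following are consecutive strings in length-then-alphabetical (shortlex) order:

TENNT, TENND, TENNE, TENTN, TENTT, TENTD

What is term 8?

TENDN

Stepping forward 2 times from TENTD: TENTD → TENTE, then the target.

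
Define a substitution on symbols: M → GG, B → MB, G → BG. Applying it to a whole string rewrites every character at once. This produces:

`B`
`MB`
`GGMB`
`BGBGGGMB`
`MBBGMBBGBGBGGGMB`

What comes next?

GGMBMBBGGGMBMBBGMBBGMBBGBGBGGGMB

φ(MBBGMBBGBGBGGGMB) expands symbol-by-symbol to GG MB MB BG GG MB MB BG MB BG MB BG BG BG GG MB; joining the 16 pieces gives the next term.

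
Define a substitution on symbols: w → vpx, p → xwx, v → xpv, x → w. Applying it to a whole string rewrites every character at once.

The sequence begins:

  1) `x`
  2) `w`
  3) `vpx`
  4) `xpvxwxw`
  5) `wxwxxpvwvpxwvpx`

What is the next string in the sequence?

Applying the rule to each of the 15 symbols of wxwxxpvwvpxwvpx gives the pieces vpx w vpx w w xwx xpv vpx xpv xwx w vpx xpv xwx w, which concatenate to the answer.

vpxwvpxwwxwxxpvvpxxpvxwxwvpxxpvxwxw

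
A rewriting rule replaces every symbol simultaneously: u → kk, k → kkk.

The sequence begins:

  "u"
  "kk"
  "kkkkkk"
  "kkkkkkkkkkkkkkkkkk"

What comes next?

Rewriting the 18 symbols of kkkkkkkkkkkkkkkkkk one by one yields kkk kkk kkk kkk kkk kkk kkk kkk kkk kkk kkk kkk kkk kkk kkk kkk kkk kkk; concatenated:

kkkkkkkkkkkkkkkkkkkkkkkkkkkkkkkkkkkkkkkkkkkkkkkkkkkkkk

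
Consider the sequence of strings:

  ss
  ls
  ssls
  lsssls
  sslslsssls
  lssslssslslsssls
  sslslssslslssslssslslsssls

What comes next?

From term 3 onward, concatenate the second-to-last term with the last: ss·ls = ssls, ls·ssls = lsssls, …
Continuing: lssslssslslsssls · sslslssslslssslssslslsssls gives term 8.

lssslssslslssslssslslssslslssslssslslsssls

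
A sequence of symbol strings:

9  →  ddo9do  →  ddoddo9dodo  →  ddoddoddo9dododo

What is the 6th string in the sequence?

ddoddoddoddoddo9dododododo

s(k+1) = ddo·s(k)·do, so each term gains ddo as a prefix and do as a suffix.
From ddoddoddo9dododo, 2 further steps: ddoddoddo9dododo → ddoddoddoddo9dodododo → (answer).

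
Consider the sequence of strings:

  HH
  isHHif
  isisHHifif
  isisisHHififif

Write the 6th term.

isisisisisHHififififif

s(k+1) = is·s(k)·if, so each term gains is as a prefix and if as a suffix.
From isisisHHififif, 2 further steps: isisisHHififif → isisisisHHifififif → (answer).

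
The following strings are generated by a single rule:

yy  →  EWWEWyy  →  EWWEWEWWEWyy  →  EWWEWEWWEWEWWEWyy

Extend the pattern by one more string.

EWWEWEWWEWEWWEWEWWEWyy

Each term is the previous one with EWWEW prepended.
So the next term is EWWEW·EWWEWEWWEWEWWEWyy.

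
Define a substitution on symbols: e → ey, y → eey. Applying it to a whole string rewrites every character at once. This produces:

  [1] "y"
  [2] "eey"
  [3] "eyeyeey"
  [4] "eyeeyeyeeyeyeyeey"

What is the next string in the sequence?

eyeeyeyeyeeyeyeeyeyeyeeyeyeeyeyeeyeyeyeey

Replace each of the 17 characters of eyeeyeyeeyeyeyeey in place — ey eey ey ey eey ey eey ey ey eey ey eey ey eey ey ey eey — and concatenate.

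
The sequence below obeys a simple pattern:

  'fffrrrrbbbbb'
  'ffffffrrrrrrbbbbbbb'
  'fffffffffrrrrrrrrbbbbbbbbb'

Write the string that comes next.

Reading off run lengths: f runs 3, 6, 9; r runs 4, 6, 8; b runs 5, 7, 9 — each is linear in n (n = 1, 2, …).
At n = 4 the blocks have lengths 12, 10, 11.

ffffffffffffrrrrrrrrrrbbbbbbbbbbb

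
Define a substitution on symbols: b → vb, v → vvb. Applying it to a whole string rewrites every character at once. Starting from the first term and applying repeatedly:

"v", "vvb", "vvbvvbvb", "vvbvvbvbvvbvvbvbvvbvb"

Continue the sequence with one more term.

Rewriting the 21 symbols of vvbvvbvbvvbvvbvbvvbvb one by one yields vvb vvb vb vvb vvb vb vvb vb vvb vvb vb vvb vvb vb vvb vb vvb vvb vb vvb vb; concatenated:

vvbvvbvbvvbvvbvbvvbvbvvbvvbvbvvbvvbvbvvbvbvvbvvbvbvvbvb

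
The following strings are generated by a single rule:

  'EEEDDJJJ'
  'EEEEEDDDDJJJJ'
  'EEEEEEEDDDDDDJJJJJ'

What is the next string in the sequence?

Reading off run lengths: E runs 3, 5, 7; D runs 2, 4, 6; J runs 3, 4, 5 — each is linear in n (n = 1, 2, …).
Setting n = 4 gives 9, 8, 6 characters in each block.

EEEEEEEEEDDDDDDDDJJJJJJ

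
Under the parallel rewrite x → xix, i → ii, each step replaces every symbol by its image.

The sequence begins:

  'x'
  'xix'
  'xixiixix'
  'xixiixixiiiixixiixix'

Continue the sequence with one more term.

φ(xixiixixiiiixixiixix) expands symbol-by-symbol to xix ii xix ii ii xix ii xix ii ii ii ii xix ii xix ii ii xix ii xix; joining the 20 pieces gives the next term.

xixiixixiiiixixiixixiiiiiiiixixiixixiiiixixiixix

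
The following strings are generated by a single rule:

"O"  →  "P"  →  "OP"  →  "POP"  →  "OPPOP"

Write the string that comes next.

POPOPPOP

From term 3 onward, concatenate the second-to-last term with the last: O·P = OP, P·OP = POP, …
Continuing: POP · OPPOP gives term 6.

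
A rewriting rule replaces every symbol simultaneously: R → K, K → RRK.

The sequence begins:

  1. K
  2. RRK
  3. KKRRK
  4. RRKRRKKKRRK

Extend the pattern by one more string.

Rewriting each symbol of RRKRRKKKRRK: R→K, R→K, K→RRK, R→K, R→K, K→RRK, K→RRK, K→RRK, R→K, R→K, K→RRK, which concatenates to K K RRK K K RRK RRK RRK K K RRK.

KKRRKKKRRKRRKRRKKKRRK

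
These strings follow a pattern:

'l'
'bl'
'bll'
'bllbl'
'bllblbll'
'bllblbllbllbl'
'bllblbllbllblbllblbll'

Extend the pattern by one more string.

bllblbllbllblbllblbllbllblbllbllbl

From term 3 onward, concatenate the last term with the second-to-last: bl·l = bll, bll·bl = bllbl, …
Continuing: bllblbllbllblbllblbll · bllblbllbllbl gives term 8.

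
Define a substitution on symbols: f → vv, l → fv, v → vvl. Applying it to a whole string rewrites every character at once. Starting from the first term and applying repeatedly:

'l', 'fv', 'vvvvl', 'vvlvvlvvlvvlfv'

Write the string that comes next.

Applying the rule to each of the 14 symbols of vvlvvlvvlvvlfv gives the pieces vvl vvl fv vvl vvl fv vvl vvl fv vvl vvl fv vv vvl, which concatenate to the answer.

vvlvvlfvvvlvvlfvvvlvvlfvvvlvvlfvvvvvl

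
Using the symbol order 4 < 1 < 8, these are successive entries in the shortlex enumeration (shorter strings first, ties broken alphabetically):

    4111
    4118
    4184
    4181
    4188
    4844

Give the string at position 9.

4814

Advancing 3 positions from 4844 through 4844 → 4841 → 4848 reaches term 9.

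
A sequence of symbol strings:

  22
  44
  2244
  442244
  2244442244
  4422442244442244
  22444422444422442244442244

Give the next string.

From term 3 onward, concatenate the second-to-last term with the last: 22·44 = 2244, 44·2244 = 442244, …
So term 8 is 4422442244442244·22444422444422442244442244.

442244224444224422444422444422442244442244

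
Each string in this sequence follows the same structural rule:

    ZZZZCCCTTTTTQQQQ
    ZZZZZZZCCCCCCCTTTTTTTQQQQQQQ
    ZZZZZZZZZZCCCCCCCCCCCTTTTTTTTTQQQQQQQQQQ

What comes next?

ZZZZZZZZZZZZZCCCCCCCCCCCCCCCTTTTTTTTTTTQQQQQQQQQQQQQ

Reading off run lengths: Z runs 4, 7, 10; C runs 3, 7, 11; T runs 5, 7, 9; Q runs 4, 7, 10 — each is linear in n (n = 1, 2, …).
For the next term, n = 4, so the run lengths are 13, 15, 11, 13.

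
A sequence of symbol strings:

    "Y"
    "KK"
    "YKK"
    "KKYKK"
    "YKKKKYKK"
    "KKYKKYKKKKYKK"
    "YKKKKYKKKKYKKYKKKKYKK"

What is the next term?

KKYKKYKKKKYKKYKKKKYKKKKYKKYKKKKYKK

From term 3 onward, concatenate the second-to-last term with the last: Y·KK = YKK, KK·YKK = KKYKK, …
Continuing: KKYKKYKKKKYKK · YKKKKYKKKKYKKYKKKKYKK gives term 8.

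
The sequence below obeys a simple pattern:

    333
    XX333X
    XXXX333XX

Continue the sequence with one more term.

s(k+1) = XX·s(k)·X, so each term gains XX as a prefix and X as a suffix.
Applying this once more to XXXX333XX:

XXXXXX333XXX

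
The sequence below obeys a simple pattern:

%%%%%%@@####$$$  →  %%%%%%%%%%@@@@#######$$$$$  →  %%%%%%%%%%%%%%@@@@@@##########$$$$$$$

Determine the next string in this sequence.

%%%%%%%%%%%%%%%%%%@@@@@@@@#############$$$$$$$$$

Reading off run lengths: % runs 6, 10, 14; @ runs 2, 4, 6; # runs 4, 7, 10; $ runs 3, 5, 7 — each is linear in n (n = 1, 2, …).
At n = 4 the blocks have lengths 18, 8, 13, 9.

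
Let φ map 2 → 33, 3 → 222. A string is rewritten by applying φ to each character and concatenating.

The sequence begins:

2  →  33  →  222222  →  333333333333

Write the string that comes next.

Rewriting each symbol of 333333333333: 3→222, 3→222, 3→222, 3→222, 3→222, 3→222, 3→222, 3→222, 3→222, 3→222, 3→222, 3→222, which concatenates to 222 222 222 222 222 222 222 222 222 222 222 222.

222222222222222222222222222222222222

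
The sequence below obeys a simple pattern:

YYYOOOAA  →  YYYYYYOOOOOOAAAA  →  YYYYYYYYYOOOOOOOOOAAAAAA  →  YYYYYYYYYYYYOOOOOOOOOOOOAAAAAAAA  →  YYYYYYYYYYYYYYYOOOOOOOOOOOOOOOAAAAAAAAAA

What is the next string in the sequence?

Term n consists of 3n Y's, followed by 3n O's, followed by 2n A's (n = 1, 2, …).
At n = 6 the blocks have lengths 18, 18, 12.

YYYYYYYYYYYYYYYYYYOOOOOOOOOOOOOOOOOOAAAAAAAAAAAA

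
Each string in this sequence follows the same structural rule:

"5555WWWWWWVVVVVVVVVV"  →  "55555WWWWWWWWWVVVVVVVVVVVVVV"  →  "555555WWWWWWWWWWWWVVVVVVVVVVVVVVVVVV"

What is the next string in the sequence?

Each string has the form 5^{n+2} W^{3n} V^{4n+2}, where the shown terms are n = 2, 3, 4.
At n = 5 the blocks have lengths 7, 15, 22.

5555555WWWWWWWWWWWWWWWVVVVVVVVVVVVVVVVVVVVVV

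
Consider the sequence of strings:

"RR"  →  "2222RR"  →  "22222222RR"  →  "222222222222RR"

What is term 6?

Every step adds 2222 at the front: s(k+1) = 2222·s(k).
From 222222222222RR, 2 further steps: 222222222222RR → 2222222222222222RR → (answer).

22222222222222222222RR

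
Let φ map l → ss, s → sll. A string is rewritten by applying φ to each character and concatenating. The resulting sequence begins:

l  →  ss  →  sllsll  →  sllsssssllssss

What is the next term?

Applying the rule to each of the 14 symbols of sllsssssllssss gives the pieces sll ss ss sll sll sll sll sll ss ss sll sll sll sll, which concatenate to the answer.

sllsssssllsllsllsllsllsssssllsllsllsll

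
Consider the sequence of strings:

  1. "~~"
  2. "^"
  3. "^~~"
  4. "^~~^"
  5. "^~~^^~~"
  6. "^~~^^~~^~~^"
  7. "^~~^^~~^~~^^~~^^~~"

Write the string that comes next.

^~~^^~~^~~^^~~^^~~^~~^^~~^~~^

Each term (from the third on) is the previous term followed by the one before it: term 3 = ^·~~ = ^~~.
The next term joins ^~~^^~~^~~^^~~^^~~ and ^~~^^~~^~~^.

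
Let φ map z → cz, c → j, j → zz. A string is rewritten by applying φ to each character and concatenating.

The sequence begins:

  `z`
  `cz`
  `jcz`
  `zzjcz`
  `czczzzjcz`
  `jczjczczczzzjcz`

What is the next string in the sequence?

φ(jczjczczczzzjcz) expands symbol-by-symbol to zz j cz zz j cz j cz j cz cz cz zz j cz; joining the 15 pieces gives the next term.

zzjczzzjczjczjczczczzzjcz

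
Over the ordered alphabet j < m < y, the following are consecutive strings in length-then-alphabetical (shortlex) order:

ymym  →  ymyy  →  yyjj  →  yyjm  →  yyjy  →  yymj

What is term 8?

yymy

Stepping forward 2 times from yymj: yymj → yymm, then the target.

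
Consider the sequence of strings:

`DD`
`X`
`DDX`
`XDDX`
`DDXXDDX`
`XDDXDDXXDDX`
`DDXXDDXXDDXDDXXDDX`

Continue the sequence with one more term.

This is a Fibonacci-style word recurrence s(k) = s(k−2)·s(k−1): e.g. DD·X = DDX.
Continuing: XDDXDDXXDDX · DDXXDDXXDDXDDXXDDX gives term 8.

XDDXDDXXDDXDDXXDDXXDDXDDXXDDX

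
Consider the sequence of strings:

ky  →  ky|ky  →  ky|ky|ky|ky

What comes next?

Each string is two copies of the previous one joined by '|'.
So the next term is two copies of ky|ky|ky|ky with '|' between the halves.

ky|ky|ky|ky|ky|ky|ky|ky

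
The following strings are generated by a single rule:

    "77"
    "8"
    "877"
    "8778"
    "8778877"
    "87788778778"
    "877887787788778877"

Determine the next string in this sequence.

87788778778877887787788778778

From term 3 onward, concatenate the last term with the second-to-last: 8·77 = 877, 877·8 = 8778, …
Continuing: 877887787788778877 · 87788778778 gives term 8.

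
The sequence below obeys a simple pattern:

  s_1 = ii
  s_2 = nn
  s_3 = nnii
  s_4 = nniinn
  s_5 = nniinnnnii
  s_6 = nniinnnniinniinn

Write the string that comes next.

nniinnnniinniinnnniinnnnii

From term 3 onward, concatenate the last term with the second-to-last: nn·ii = nnii, nnii·nn = nniinn, …
So term 7 is nniinnnniinniinn·nniinnnnii.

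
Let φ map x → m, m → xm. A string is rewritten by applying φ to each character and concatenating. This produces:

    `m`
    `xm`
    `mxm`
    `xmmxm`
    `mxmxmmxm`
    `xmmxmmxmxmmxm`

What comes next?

Rewriting the 13 symbols of xmmxmmxmxmmxm one by one yields m xm xm m xm xm m xm m xm xm m xm; concatenated:

mxmxmmxmxmmxmmxmxmmxm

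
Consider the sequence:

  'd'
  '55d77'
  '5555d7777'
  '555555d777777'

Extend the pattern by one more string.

55555555d77777777

s(k+1) = 55·s(k)·77, so each term gains 55 as a prefix and 77 as a suffix.
So the next term is 55·555555d777777·77.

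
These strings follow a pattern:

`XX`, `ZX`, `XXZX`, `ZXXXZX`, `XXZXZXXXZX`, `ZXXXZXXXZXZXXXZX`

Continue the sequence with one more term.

XXZXZXXXZXZXXXZXXXZXZXXXZX

From term 3 onward, concatenate the second-to-last term with the last: XX·ZX = XXZX, ZX·XXZX = ZXXXZX, …
Continuing: XXZXZXXXZX · ZXXXZXXXZXZXXXZX gives term 7.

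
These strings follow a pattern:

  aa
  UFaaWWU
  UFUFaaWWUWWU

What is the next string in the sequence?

UFUFUFaaWWUWWUWWU

Every step adds UF to the front and WWU to the end of the previous string.
One more step from UFUFaaWWUWWU gives the answer.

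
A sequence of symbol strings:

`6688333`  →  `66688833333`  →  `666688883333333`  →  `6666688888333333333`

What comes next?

Term n consists of n+1 6's, followed by n+1 8's, followed by 2n+1 3's (n = 1, 2, …).
At n = 5 the blocks have lengths 6, 6, 11.

66666688888833333333333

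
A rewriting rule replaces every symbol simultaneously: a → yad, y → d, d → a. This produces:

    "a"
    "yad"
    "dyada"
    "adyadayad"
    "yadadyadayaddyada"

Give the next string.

dyadayadadyadayaddyadaadyadayad

Replace each of the 17 characters of yadadyadayaddyada in place — d yad a yad a d yad a yad d yad a a d yad a yad — and concatenate.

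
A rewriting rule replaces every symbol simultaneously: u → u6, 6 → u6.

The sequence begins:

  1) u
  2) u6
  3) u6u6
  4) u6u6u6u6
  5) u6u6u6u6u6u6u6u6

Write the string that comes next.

u6u6u6u6u6u6u6u6u6u6u6u6u6u6u6u6

Replace each of the 16 characters of u6u6u6u6u6u6u6u6 in place — u6 u6 u6 u6 u6 u6 u6 u6 u6 u6 u6 u6 u6 u6 u6 u6 — and concatenate.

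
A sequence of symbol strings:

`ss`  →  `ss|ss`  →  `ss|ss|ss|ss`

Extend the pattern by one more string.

Every step duplicates the string with '|' between the halves.
So the next term is two copies of ss|ss|ss|ss with '|' between the halves.

ss|ss|ss|ss|ss|ss|ss|ss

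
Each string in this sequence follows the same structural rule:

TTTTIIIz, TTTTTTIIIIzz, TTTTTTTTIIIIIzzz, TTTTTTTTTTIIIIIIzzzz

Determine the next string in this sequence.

The n-th term is 2n T's then n+1 I's then n-1 z's, where the shown terms are n = 2, 3, 4, 5.
For the next term, n = 6, so the run lengths are 12, 7, 5.

TTTTTTTTTTTTIIIIIIIzzzzz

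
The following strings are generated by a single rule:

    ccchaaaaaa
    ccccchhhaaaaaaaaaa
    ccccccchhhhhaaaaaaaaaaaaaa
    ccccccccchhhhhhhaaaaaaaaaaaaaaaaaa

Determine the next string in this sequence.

Each string has the form c^{2n+1} h^{2n-1} a^{4n+2} (n = 1, 2, …).
For the next term, n = 5, so the run lengths are 11, 9, 22.

ccccccccccchhhhhhhhhaaaaaaaaaaaaaaaaaaaaaa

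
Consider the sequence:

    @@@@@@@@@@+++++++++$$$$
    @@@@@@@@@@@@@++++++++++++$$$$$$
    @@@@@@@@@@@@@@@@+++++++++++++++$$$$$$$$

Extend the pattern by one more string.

The n-th term is 3n+1 @'s then 3n +'s then 2n-2 $'s, where the shown terms are n = 3, 4, 5.
For the next term, n = 6, so the run lengths are 19, 18, 10.

@@@@@@@@@@@@@@@@@@@++++++++++++++++++$$$$$$$$$$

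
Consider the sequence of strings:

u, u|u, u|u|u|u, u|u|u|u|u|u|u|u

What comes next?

Every step duplicates the string with '|' between the halves.
One more doubling of u|u|u|u|u|u|u|u gives the answer.

u|u|u|u|u|u|u|u|u|u|u|u|u|u|u|u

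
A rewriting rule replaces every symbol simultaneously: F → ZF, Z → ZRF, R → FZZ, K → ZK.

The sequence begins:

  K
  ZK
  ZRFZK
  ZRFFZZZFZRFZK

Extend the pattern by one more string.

ZRFFZZZFZFZRFZRFZRFZFZRFFZZZFZRFZK

Replace each of the 13 characters of ZRFFZZZFZRFZK in place — ZRF FZZ ZF ZF ZRF ZRF ZRF ZF ZRF FZZ ZF ZRF ZK — and concatenate.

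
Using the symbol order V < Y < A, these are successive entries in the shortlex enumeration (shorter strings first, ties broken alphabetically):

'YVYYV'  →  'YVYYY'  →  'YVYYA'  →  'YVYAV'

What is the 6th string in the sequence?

Stepping forward 2 times from YVYAV: YVYAV → YVYAY, then the target.

YVYAA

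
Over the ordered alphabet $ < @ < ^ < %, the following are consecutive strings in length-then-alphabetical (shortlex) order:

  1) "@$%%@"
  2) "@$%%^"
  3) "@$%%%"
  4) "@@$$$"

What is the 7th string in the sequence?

Stepping forward 3 times from @@$$$: @@$$$ → @@$$@ → @@$$^, then the target.

@@$$%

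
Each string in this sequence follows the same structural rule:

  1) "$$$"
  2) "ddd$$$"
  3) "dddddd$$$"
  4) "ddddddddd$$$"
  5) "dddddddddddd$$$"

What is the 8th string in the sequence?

ddddddddddddddddddddd$$$

The strings grow by a fixed prefix ddd each time.
From dddddddddddd$$$, 3 further steps: dddddddddddd$$$ → ddddddddddddddd$$$ → dddddddddddddddddd$$$ → (answer).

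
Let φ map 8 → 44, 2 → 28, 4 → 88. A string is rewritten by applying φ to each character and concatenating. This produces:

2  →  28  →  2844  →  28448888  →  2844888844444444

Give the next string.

28448888444444448888888888888888

Replace each of the 16 characters of 2844888844444444 in place — 28 44 88 88 44 44 44 44 88 88 88 88 88 88 88 88 — and concatenate.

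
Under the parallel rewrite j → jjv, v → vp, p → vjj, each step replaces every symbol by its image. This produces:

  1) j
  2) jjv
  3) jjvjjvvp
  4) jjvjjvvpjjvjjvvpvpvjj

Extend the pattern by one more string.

jjvjjvvpjjvjjvvpvpvjjjjvjjvvpjjvjjvvpvpvjjvpvjjvpjjvjjv

Applying the rule to each of the 21 symbols of jjvjjvvpjjvjjvvpvpvjj gives the pieces jjv jjv vp jjv jjv vp vp vjj jjv jjv vp jjv jjv vp vp vjj vp vjj vp jjv jjv, which concatenate to the answer.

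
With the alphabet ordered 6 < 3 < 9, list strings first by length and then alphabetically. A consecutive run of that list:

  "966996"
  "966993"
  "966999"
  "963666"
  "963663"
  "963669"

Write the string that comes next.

963636

Find the rightmost character of 963669 below 9, bump it to the next letter, and reset everything to its right to 6.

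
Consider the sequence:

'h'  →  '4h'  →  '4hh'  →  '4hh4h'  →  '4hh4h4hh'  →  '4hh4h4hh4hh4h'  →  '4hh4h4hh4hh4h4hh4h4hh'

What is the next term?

Each term (from the third on) is the previous term followed by the one before it: term 3 = 4h·h = 4hh.
Continuing: 4hh4h4hh4hh4h4hh4h4hh · 4hh4h4hh4hh4h gives term 8.

4hh4h4hh4hh4h4hh4h4hh4hh4h4hh4hh4h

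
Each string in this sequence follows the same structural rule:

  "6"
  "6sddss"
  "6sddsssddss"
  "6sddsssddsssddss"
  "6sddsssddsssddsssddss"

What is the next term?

Every step adds sddss to the end: s(k+1) = s(k)·sddss.
One more step from 6sddsssddsssddsssddss gives the answer.

6sddsssddsssddsssddsssddss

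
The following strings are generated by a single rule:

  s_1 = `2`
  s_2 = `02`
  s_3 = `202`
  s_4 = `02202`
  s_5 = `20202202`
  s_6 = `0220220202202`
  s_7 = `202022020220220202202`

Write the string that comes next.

0220220202202202022020220220202202

From term 3 onward, concatenate the second-to-last term with the last: 2·02 = 202, 02·202 = 02202, …
So term 8 is 0220220202202·202022020220220202202.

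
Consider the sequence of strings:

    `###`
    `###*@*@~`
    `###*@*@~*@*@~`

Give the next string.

###*@*@~*@*@~*@*@~

The strings grow by a fixed suffix *@*@~ each time.
One more step from ###*@*@~*@*@~ gives the answer.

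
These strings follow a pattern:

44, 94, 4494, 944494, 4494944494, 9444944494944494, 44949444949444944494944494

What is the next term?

944494449494449444949444949444944494944494

From term 3 onward, concatenate the second-to-last term with the last: 44·94 = 4494, 94·4494 = 944494, …
The next term joins 9444944494944494 and 44949444949444944494944494.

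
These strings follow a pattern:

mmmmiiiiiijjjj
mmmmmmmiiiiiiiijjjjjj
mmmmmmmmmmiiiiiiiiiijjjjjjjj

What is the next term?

The n-th term is 3n-2 m's then 2n+2 i's then 2n j's, where the shown terms are n = 2, 3, 4.
At n = 5 the blocks have lengths 13, 12, 10.

mmmmmmmmmmmmmiiiiiiiiiiiijjjjjjjjjj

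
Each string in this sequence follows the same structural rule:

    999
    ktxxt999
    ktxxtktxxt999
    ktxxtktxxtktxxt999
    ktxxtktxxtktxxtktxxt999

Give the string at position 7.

Each term is the previous one with ktxxt prepended.
From ktxxtktxxtktxxtktxxt999, 2 further steps: ktxxtktxxtktxxtktxxt999 → ktxxtktxxtktxxtktxxtktxxt999 → (answer).

ktxxtktxxtktxxtktxxtktxxtktxxt999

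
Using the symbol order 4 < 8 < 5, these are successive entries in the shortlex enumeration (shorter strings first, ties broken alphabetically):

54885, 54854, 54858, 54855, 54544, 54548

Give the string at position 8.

54584

Stepping forward 2 times from 54548: 54548 → 54545, then the target.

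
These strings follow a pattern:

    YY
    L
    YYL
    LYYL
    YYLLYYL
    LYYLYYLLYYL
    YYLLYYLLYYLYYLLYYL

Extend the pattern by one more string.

LYYLYYLLYYLYYLLYYLLYYLYYLLYYL

This is a Fibonacci-style word recurrence s(k) = s(k−2)·s(k−1): e.g. YY·L = YYL.
Continuing: LYYLYYLLYYL · YYLLYYLLYYLYYLLYYL gives term 8.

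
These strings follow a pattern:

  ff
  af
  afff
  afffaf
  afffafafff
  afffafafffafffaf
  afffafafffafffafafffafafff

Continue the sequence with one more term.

afffafafffafffafafffafafffafffafafffafffaf

From term 3 onward, concatenate the last term with the second-to-last: af·ff = afff, afff·af = afffaf, …
So term 8 is afffafafffafffafafffafafff·afffafafffafffaf.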